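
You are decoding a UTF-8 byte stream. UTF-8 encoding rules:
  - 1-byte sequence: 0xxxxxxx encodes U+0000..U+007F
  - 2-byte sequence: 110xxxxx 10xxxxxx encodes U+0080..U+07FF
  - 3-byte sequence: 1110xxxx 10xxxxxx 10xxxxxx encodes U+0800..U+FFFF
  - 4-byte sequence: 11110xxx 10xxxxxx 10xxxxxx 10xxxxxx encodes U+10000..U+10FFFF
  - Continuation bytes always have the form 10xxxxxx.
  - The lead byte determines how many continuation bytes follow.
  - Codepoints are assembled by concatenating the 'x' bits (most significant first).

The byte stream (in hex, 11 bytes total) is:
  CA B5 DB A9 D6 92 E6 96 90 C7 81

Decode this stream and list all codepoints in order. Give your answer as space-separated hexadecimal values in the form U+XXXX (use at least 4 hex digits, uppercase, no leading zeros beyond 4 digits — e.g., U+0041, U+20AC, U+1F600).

Byte[0]=CA: 2-byte lead, need 1 cont bytes. acc=0xA
Byte[1]=B5: continuation. acc=(acc<<6)|0x35=0x2B5
Completed: cp=U+02B5 (starts at byte 0)
Byte[2]=DB: 2-byte lead, need 1 cont bytes. acc=0x1B
Byte[3]=A9: continuation. acc=(acc<<6)|0x29=0x6E9
Completed: cp=U+06E9 (starts at byte 2)
Byte[4]=D6: 2-byte lead, need 1 cont bytes. acc=0x16
Byte[5]=92: continuation. acc=(acc<<6)|0x12=0x592
Completed: cp=U+0592 (starts at byte 4)
Byte[6]=E6: 3-byte lead, need 2 cont bytes. acc=0x6
Byte[7]=96: continuation. acc=(acc<<6)|0x16=0x196
Byte[8]=90: continuation. acc=(acc<<6)|0x10=0x6590
Completed: cp=U+6590 (starts at byte 6)
Byte[9]=C7: 2-byte lead, need 1 cont bytes. acc=0x7
Byte[10]=81: continuation. acc=(acc<<6)|0x01=0x1C1
Completed: cp=U+01C1 (starts at byte 9)

Answer: U+02B5 U+06E9 U+0592 U+6590 U+01C1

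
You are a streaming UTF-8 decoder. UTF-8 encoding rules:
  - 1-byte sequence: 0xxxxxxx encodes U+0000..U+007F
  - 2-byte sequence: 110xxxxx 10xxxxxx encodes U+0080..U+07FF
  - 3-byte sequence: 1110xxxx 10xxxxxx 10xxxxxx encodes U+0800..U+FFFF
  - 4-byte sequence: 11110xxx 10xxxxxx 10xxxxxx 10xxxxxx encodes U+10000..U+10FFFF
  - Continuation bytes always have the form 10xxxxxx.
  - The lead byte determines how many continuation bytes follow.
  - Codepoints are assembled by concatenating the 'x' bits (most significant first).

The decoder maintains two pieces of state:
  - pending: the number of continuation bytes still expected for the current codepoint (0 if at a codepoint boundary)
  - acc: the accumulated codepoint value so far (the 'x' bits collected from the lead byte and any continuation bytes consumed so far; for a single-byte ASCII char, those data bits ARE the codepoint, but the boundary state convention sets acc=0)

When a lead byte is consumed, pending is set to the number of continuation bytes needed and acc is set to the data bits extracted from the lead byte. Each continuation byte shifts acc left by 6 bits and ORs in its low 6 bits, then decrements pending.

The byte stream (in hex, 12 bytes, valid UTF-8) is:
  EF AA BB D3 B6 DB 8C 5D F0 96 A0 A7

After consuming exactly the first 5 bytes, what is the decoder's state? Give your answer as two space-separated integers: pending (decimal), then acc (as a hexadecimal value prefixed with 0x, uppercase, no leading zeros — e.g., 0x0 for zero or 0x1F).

Answer: 0 0x4F6

Derivation:
Byte[0]=EF: 3-byte lead. pending=2, acc=0xF
Byte[1]=AA: continuation. acc=(acc<<6)|0x2A=0x3EA, pending=1
Byte[2]=BB: continuation. acc=(acc<<6)|0x3B=0xFABB, pending=0
Byte[3]=D3: 2-byte lead. pending=1, acc=0x13
Byte[4]=B6: continuation. acc=(acc<<6)|0x36=0x4F6, pending=0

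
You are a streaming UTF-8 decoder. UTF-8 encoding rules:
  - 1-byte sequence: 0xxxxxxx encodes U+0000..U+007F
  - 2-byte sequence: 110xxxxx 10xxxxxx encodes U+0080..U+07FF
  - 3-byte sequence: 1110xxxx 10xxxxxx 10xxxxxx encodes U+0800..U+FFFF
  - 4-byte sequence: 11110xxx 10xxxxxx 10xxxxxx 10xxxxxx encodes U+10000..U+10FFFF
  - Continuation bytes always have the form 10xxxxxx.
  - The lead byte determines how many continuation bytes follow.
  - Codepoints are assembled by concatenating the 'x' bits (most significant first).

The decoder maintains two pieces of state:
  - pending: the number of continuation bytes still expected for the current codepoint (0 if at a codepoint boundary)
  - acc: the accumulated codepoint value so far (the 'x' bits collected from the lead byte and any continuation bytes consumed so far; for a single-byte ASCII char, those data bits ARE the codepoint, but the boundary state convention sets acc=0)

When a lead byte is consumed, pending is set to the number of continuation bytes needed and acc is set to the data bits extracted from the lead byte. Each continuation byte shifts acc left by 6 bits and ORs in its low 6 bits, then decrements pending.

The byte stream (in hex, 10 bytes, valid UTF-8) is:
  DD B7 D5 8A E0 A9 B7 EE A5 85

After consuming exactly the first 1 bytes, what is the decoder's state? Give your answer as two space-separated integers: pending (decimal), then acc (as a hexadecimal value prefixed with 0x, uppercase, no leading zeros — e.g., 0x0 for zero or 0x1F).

Answer: 1 0x1D

Derivation:
Byte[0]=DD: 2-byte lead. pending=1, acc=0x1D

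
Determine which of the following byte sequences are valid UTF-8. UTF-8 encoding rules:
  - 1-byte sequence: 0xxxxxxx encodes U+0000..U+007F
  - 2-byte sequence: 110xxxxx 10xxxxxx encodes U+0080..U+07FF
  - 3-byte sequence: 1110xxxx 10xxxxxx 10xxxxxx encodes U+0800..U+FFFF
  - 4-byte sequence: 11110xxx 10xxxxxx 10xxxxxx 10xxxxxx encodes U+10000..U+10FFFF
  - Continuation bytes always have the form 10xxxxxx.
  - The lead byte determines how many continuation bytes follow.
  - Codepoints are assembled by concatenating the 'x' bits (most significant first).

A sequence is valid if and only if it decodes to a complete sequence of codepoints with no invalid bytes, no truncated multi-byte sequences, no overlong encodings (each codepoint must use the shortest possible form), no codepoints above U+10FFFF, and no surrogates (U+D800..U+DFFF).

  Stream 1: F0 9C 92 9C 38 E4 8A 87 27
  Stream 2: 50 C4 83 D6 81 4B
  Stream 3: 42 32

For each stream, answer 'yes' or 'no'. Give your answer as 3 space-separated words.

Stream 1: decodes cleanly. VALID
Stream 2: decodes cleanly. VALID
Stream 3: decodes cleanly. VALID

Answer: yes yes yes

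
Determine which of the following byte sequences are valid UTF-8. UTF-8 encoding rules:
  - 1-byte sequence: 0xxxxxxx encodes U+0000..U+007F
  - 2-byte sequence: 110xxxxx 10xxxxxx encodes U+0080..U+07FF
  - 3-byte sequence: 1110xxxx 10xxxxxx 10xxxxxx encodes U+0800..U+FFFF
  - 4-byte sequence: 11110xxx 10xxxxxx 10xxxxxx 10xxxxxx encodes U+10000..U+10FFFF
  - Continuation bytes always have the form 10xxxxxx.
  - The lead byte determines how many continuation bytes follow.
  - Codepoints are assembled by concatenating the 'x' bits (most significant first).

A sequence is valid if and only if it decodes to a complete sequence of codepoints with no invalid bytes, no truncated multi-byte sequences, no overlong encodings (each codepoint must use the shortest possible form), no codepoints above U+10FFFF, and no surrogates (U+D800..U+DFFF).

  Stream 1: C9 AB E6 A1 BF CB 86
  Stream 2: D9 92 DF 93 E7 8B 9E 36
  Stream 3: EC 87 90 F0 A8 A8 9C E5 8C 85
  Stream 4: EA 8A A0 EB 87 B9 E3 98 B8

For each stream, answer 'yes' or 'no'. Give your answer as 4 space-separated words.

Answer: yes yes yes yes

Derivation:
Stream 1: decodes cleanly. VALID
Stream 2: decodes cleanly. VALID
Stream 3: decodes cleanly. VALID
Stream 4: decodes cleanly. VALID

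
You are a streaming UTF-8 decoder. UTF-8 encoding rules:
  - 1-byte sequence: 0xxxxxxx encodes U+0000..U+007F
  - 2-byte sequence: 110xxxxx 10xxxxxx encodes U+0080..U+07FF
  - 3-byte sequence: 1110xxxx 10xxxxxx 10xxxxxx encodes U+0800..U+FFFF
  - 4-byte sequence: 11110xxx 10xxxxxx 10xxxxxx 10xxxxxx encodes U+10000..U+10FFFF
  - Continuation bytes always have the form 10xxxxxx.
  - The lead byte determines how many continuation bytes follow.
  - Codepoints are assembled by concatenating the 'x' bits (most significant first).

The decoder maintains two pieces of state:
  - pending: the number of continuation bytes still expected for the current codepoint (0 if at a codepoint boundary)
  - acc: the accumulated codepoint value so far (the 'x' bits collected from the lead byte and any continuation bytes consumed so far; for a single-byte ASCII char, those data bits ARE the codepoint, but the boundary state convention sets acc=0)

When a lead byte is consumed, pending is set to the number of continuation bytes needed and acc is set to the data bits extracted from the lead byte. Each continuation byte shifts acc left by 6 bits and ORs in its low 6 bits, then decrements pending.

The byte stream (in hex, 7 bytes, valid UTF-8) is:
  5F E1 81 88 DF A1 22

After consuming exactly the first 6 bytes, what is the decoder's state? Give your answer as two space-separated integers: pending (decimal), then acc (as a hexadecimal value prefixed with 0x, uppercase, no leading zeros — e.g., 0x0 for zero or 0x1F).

Answer: 0 0x7E1

Derivation:
Byte[0]=5F: 1-byte. pending=0, acc=0x0
Byte[1]=E1: 3-byte lead. pending=2, acc=0x1
Byte[2]=81: continuation. acc=(acc<<6)|0x01=0x41, pending=1
Byte[3]=88: continuation. acc=(acc<<6)|0x08=0x1048, pending=0
Byte[4]=DF: 2-byte lead. pending=1, acc=0x1F
Byte[5]=A1: continuation. acc=(acc<<6)|0x21=0x7E1, pending=0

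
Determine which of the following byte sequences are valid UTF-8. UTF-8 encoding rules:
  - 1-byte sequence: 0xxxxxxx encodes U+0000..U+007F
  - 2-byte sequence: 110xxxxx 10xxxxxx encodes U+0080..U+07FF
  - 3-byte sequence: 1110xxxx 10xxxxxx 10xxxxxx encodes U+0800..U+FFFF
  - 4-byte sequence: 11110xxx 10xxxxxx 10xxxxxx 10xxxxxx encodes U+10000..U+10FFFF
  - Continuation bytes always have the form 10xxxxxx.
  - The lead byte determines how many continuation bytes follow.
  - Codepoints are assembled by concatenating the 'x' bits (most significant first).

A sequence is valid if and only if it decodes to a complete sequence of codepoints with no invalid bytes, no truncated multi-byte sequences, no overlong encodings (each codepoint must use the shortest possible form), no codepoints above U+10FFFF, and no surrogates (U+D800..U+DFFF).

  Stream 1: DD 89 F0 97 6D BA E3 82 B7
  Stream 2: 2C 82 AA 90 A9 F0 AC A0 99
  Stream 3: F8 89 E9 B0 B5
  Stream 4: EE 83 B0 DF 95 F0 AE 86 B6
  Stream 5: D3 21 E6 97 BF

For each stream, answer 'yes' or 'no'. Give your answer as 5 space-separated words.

Stream 1: error at byte offset 4. INVALID
Stream 2: error at byte offset 1. INVALID
Stream 3: error at byte offset 0. INVALID
Stream 4: decodes cleanly. VALID
Stream 5: error at byte offset 1. INVALID

Answer: no no no yes no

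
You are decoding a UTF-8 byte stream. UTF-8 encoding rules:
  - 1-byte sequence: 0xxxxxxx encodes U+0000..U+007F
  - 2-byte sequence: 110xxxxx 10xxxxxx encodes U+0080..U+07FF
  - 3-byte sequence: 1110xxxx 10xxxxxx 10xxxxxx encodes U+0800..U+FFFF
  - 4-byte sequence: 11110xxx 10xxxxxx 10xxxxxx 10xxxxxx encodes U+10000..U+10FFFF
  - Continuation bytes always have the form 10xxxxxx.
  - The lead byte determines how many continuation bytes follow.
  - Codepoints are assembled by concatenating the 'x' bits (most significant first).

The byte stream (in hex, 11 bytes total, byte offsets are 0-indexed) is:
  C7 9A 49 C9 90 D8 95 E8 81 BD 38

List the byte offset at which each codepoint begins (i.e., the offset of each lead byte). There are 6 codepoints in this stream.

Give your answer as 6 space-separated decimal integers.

Byte[0]=C7: 2-byte lead, need 1 cont bytes. acc=0x7
Byte[1]=9A: continuation. acc=(acc<<6)|0x1A=0x1DA
Completed: cp=U+01DA (starts at byte 0)
Byte[2]=49: 1-byte ASCII. cp=U+0049
Byte[3]=C9: 2-byte lead, need 1 cont bytes. acc=0x9
Byte[4]=90: continuation. acc=(acc<<6)|0x10=0x250
Completed: cp=U+0250 (starts at byte 3)
Byte[5]=D8: 2-byte lead, need 1 cont bytes. acc=0x18
Byte[6]=95: continuation. acc=(acc<<6)|0x15=0x615
Completed: cp=U+0615 (starts at byte 5)
Byte[7]=E8: 3-byte lead, need 2 cont bytes. acc=0x8
Byte[8]=81: continuation. acc=(acc<<6)|0x01=0x201
Byte[9]=BD: continuation. acc=(acc<<6)|0x3D=0x807D
Completed: cp=U+807D (starts at byte 7)
Byte[10]=38: 1-byte ASCII. cp=U+0038

Answer: 0 2 3 5 7 10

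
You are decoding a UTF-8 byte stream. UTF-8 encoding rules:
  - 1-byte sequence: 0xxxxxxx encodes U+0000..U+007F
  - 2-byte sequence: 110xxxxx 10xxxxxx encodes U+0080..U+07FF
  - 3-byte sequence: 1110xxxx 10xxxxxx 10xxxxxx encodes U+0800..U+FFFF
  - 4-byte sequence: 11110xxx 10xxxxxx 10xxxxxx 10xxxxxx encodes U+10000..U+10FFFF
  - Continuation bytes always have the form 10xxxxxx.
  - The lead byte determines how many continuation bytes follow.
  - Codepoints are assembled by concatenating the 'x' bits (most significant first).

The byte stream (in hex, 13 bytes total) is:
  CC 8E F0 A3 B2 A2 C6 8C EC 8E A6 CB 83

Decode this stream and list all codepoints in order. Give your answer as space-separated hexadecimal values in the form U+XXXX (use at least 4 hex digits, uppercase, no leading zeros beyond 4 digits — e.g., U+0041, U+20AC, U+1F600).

Byte[0]=CC: 2-byte lead, need 1 cont bytes. acc=0xC
Byte[1]=8E: continuation. acc=(acc<<6)|0x0E=0x30E
Completed: cp=U+030E (starts at byte 0)
Byte[2]=F0: 4-byte lead, need 3 cont bytes. acc=0x0
Byte[3]=A3: continuation. acc=(acc<<6)|0x23=0x23
Byte[4]=B2: continuation. acc=(acc<<6)|0x32=0x8F2
Byte[5]=A2: continuation. acc=(acc<<6)|0x22=0x23CA2
Completed: cp=U+23CA2 (starts at byte 2)
Byte[6]=C6: 2-byte lead, need 1 cont bytes. acc=0x6
Byte[7]=8C: continuation. acc=(acc<<6)|0x0C=0x18C
Completed: cp=U+018C (starts at byte 6)
Byte[8]=EC: 3-byte lead, need 2 cont bytes. acc=0xC
Byte[9]=8E: continuation. acc=(acc<<6)|0x0E=0x30E
Byte[10]=A6: continuation. acc=(acc<<6)|0x26=0xC3A6
Completed: cp=U+C3A6 (starts at byte 8)
Byte[11]=CB: 2-byte lead, need 1 cont bytes. acc=0xB
Byte[12]=83: continuation. acc=(acc<<6)|0x03=0x2C3
Completed: cp=U+02C3 (starts at byte 11)

Answer: U+030E U+23CA2 U+018C U+C3A6 U+02C3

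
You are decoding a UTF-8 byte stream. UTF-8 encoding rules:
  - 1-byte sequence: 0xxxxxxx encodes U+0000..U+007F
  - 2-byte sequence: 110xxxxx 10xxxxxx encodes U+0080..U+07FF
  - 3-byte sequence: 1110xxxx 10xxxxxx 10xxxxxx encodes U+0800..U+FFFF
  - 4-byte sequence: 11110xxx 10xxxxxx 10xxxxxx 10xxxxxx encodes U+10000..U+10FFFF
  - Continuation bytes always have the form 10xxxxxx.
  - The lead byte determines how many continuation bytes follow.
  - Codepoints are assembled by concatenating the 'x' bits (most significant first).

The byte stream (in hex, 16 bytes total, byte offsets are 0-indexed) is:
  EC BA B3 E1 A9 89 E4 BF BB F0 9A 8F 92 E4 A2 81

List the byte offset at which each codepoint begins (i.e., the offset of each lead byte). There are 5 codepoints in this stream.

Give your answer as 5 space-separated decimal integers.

Byte[0]=EC: 3-byte lead, need 2 cont bytes. acc=0xC
Byte[1]=BA: continuation. acc=(acc<<6)|0x3A=0x33A
Byte[2]=B3: continuation. acc=(acc<<6)|0x33=0xCEB3
Completed: cp=U+CEB3 (starts at byte 0)
Byte[3]=E1: 3-byte lead, need 2 cont bytes. acc=0x1
Byte[4]=A9: continuation. acc=(acc<<6)|0x29=0x69
Byte[5]=89: continuation. acc=(acc<<6)|0x09=0x1A49
Completed: cp=U+1A49 (starts at byte 3)
Byte[6]=E4: 3-byte lead, need 2 cont bytes. acc=0x4
Byte[7]=BF: continuation. acc=(acc<<6)|0x3F=0x13F
Byte[8]=BB: continuation. acc=(acc<<6)|0x3B=0x4FFB
Completed: cp=U+4FFB (starts at byte 6)
Byte[9]=F0: 4-byte lead, need 3 cont bytes. acc=0x0
Byte[10]=9A: continuation. acc=(acc<<6)|0x1A=0x1A
Byte[11]=8F: continuation. acc=(acc<<6)|0x0F=0x68F
Byte[12]=92: continuation. acc=(acc<<6)|0x12=0x1A3D2
Completed: cp=U+1A3D2 (starts at byte 9)
Byte[13]=E4: 3-byte lead, need 2 cont bytes. acc=0x4
Byte[14]=A2: continuation. acc=(acc<<6)|0x22=0x122
Byte[15]=81: continuation. acc=(acc<<6)|0x01=0x4881
Completed: cp=U+4881 (starts at byte 13)

Answer: 0 3 6 9 13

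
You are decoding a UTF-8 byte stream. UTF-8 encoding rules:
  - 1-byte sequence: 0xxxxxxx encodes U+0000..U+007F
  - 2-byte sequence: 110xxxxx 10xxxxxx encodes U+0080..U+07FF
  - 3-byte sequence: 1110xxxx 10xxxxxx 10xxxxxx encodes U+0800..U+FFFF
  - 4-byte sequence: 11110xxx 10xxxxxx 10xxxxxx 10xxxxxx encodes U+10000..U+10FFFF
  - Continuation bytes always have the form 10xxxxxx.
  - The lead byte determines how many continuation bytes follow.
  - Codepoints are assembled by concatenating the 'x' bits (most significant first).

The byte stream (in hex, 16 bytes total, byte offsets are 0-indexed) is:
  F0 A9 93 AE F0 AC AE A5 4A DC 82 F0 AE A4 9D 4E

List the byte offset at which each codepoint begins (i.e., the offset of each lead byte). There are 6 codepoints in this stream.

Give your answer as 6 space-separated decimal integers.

Answer: 0 4 8 9 11 15

Derivation:
Byte[0]=F0: 4-byte lead, need 3 cont bytes. acc=0x0
Byte[1]=A9: continuation. acc=(acc<<6)|0x29=0x29
Byte[2]=93: continuation. acc=(acc<<6)|0x13=0xA53
Byte[3]=AE: continuation. acc=(acc<<6)|0x2E=0x294EE
Completed: cp=U+294EE (starts at byte 0)
Byte[4]=F0: 4-byte lead, need 3 cont bytes. acc=0x0
Byte[5]=AC: continuation. acc=(acc<<6)|0x2C=0x2C
Byte[6]=AE: continuation. acc=(acc<<6)|0x2E=0xB2E
Byte[7]=A5: continuation. acc=(acc<<6)|0x25=0x2CBA5
Completed: cp=U+2CBA5 (starts at byte 4)
Byte[8]=4A: 1-byte ASCII. cp=U+004A
Byte[9]=DC: 2-byte lead, need 1 cont bytes. acc=0x1C
Byte[10]=82: continuation. acc=(acc<<6)|0x02=0x702
Completed: cp=U+0702 (starts at byte 9)
Byte[11]=F0: 4-byte lead, need 3 cont bytes. acc=0x0
Byte[12]=AE: continuation. acc=(acc<<6)|0x2E=0x2E
Byte[13]=A4: continuation. acc=(acc<<6)|0x24=0xBA4
Byte[14]=9D: continuation. acc=(acc<<6)|0x1D=0x2E91D
Completed: cp=U+2E91D (starts at byte 11)
Byte[15]=4E: 1-byte ASCII. cp=U+004E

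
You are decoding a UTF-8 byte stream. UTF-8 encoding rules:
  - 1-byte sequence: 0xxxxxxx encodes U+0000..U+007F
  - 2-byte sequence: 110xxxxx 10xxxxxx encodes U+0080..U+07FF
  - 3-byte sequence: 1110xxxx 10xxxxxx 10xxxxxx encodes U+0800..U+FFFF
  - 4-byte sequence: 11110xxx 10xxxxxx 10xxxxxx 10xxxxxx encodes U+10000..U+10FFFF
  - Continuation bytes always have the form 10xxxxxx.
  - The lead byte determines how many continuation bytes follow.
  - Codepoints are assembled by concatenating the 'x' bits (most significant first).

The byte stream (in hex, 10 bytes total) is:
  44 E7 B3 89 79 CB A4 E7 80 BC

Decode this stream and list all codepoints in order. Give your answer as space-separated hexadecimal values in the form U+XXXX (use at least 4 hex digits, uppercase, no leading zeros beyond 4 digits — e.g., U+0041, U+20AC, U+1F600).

Answer: U+0044 U+7CC9 U+0079 U+02E4 U+703C

Derivation:
Byte[0]=44: 1-byte ASCII. cp=U+0044
Byte[1]=E7: 3-byte lead, need 2 cont bytes. acc=0x7
Byte[2]=B3: continuation. acc=(acc<<6)|0x33=0x1F3
Byte[3]=89: continuation. acc=(acc<<6)|0x09=0x7CC9
Completed: cp=U+7CC9 (starts at byte 1)
Byte[4]=79: 1-byte ASCII. cp=U+0079
Byte[5]=CB: 2-byte lead, need 1 cont bytes. acc=0xB
Byte[6]=A4: continuation. acc=(acc<<6)|0x24=0x2E4
Completed: cp=U+02E4 (starts at byte 5)
Byte[7]=E7: 3-byte lead, need 2 cont bytes. acc=0x7
Byte[8]=80: continuation. acc=(acc<<6)|0x00=0x1C0
Byte[9]=BC: continuation. acc=(acc<<6)|0x3C=0x703C
Completed: cp=U+703C (starts at byte 7)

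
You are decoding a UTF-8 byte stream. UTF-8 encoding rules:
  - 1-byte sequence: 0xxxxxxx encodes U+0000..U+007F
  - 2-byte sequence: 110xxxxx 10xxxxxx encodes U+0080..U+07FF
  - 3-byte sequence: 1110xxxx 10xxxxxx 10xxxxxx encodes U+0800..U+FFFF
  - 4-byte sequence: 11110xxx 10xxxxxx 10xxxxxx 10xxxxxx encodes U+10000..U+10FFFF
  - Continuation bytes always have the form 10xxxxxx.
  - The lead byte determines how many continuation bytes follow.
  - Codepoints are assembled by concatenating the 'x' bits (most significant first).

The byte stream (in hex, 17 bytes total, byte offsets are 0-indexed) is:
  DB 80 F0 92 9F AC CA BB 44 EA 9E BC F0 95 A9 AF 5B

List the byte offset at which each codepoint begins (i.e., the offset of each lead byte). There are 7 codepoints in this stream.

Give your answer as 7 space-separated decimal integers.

Byte[0]=DB: 2-byte lead, need 1 cont bytes. acc=0x1B
Byte[1]=80: continuation. acc=(acc<<6)|0x00=0x6C0
Completed: cp=U+06C0 (starts at byte 0)
Byte[2]=F0: 4-byte lead, need 3 cont bytes. acc=0x0
Byte[3]=92: continuation. acc=(acc<<6)|0x12=0x12
Byte[4]=9F: continuation. acc=(acc<<6)|0x1F=0x49F
Byte[5]=AC: continuation. acc=(acc<<6)|0x2C=0x127EC
Completed: cp=U+127EC (starts at byte 2)
Byte[6]=CA: 2-byte lead, need 1 cont bytes. acc=0xA
Byte[7]=BB: continuation. acc=(acc<<6)|0x3B=0x2BB
Completed: cp=U+02BB (starts at byte 6)
Byte[8]=44: 1-byte ASCII. cp=U+0044
Byte[9]=EA: 3-byte lead, need 2 cont bytes. acc=0xA
Byte[10]=9E: continuation. acc=(acc<<6)|0x1E=0x29E
Byte[11]=BC: continuation. acc=(acc<<6)|0x3C=0xA7BC
Completed: cp=U+A7BC (starts at byte 9)
Byte[12]=F0: 4-byte lead, need 3 cont bytes. acc=0x0
Byte[13]=95: continuation. acc=(acc<<6)|0x15=0x15
Byte[14]=A9: continuation. acc=(acc<<6)|0x29=0x569
Byte[15]=AF: continuation. acc=(acc<<6)|0x2F=0x15A6F
Completed: cp=U+15A6F (starts at byte 12)
Byte[16]=5B: 1-byte ASCII. cp=U+005B

Answer: 0 2 6 8 9 12 16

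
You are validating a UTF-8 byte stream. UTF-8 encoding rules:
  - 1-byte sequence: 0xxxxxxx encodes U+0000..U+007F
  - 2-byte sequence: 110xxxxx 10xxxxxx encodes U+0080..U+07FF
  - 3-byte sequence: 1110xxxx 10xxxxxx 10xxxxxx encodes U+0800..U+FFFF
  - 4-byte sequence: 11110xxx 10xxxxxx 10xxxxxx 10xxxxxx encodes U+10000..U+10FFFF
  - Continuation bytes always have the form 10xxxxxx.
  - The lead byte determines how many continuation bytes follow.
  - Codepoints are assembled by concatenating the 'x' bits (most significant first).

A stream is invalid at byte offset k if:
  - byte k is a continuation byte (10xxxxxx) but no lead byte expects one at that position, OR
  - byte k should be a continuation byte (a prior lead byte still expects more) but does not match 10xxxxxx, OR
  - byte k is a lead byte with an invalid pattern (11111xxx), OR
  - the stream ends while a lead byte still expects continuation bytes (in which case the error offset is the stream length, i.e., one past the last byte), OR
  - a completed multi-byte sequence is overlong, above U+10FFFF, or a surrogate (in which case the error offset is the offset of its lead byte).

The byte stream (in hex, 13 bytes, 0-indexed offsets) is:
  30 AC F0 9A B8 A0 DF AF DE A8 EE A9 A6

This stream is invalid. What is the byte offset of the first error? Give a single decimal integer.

Byte[0]=30: 1-byte ASCII. cp=U+0030
Byte[1]=AC: INVALID lead byte (not 0xxx/110x/1110/11110)

Answer: 1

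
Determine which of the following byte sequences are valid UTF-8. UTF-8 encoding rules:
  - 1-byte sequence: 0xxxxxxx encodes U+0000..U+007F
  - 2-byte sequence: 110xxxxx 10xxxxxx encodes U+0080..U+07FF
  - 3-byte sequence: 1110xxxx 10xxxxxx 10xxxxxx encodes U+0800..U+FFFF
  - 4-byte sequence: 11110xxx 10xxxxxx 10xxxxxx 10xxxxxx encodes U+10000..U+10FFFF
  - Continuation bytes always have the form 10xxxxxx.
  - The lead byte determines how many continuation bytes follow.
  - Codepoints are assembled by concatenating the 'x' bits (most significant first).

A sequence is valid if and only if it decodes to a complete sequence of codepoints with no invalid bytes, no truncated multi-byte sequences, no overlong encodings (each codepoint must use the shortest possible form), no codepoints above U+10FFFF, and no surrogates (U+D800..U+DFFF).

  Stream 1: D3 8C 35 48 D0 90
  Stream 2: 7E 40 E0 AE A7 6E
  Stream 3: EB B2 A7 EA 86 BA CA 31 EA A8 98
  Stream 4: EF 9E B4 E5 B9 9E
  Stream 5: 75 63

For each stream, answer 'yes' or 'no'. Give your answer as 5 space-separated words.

Answer: yes yes no yes yes

Derivation:
Stream 1: decodes cleanly. VALID
Stream 2: decodes cleanly. VALID
Stream 3: error at byte offset 7. INVALID
Stream 4: decodes cleanly. VALID
Stream 5: decodes cleanly. VALID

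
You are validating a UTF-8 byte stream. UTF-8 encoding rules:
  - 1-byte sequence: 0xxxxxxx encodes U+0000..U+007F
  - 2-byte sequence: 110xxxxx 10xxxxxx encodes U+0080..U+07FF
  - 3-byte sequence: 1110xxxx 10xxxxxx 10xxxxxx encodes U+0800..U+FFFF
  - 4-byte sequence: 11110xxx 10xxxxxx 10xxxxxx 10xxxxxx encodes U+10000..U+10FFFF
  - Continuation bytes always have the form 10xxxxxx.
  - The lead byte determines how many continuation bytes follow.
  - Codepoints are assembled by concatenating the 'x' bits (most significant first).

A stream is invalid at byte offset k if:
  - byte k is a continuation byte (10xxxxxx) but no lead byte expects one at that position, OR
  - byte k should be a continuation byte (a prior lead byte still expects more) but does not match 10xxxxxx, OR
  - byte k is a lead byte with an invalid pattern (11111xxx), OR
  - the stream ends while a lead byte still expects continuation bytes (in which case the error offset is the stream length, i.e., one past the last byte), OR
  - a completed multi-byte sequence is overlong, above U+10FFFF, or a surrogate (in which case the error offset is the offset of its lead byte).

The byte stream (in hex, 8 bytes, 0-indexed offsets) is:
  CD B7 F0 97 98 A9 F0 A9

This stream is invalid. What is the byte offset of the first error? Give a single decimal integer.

Answer: 8

Derivation:
Byte[0]=CD: 2-byte lead, need 1 cont bytes. acc=0xD
Byte[1]=B7: continuation. acc=(acc<<6)|0x37=0x377
Completed: cp=U+0377 (starts at byte 0)
Byte[2]=F0: 4-byte lead, need 3 cont bytes. acc=0x0
Byte[3]=97: continuation. acc=(acc<<6)|0x17=0x17
Byte[4]=98: continuation. acc=(acc<<6)|0x18=0x5D8
Byte[5]=A9: continuation. acc=(acc<<6)|0x29=0x17629
Completed: cp=U+17629 (starts at byte 2)
Byte[6]=F0: 4-byte lead, need 3 cont bytes. acc=0x0
Byte[7]=A9: continuation. acc=(acc<<6)|0x29=0x29
Byte[8]: stream ended, expected continuation. INVALID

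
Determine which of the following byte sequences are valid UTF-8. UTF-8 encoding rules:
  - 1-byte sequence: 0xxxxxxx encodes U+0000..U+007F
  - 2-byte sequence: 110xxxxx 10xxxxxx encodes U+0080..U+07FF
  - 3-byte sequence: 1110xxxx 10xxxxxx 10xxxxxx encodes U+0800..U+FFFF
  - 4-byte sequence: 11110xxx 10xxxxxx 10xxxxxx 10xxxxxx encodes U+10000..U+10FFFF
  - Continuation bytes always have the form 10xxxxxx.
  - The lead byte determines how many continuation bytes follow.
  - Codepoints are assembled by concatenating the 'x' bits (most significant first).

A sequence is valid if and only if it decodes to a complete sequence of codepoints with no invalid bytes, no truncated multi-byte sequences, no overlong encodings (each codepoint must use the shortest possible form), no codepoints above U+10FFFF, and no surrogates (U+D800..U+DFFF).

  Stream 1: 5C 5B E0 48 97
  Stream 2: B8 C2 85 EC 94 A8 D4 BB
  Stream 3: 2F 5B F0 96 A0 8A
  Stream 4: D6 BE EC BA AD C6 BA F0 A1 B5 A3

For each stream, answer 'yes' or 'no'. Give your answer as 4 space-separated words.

Answer: no no yes yes

Derivation:
Stream 1: error at byte offset 3. INVALID
Stream 2: error at byte offset 0. INVALID
Stream 3: decodes cleanly. VALID
Stream 4: decodes cleanly. VALID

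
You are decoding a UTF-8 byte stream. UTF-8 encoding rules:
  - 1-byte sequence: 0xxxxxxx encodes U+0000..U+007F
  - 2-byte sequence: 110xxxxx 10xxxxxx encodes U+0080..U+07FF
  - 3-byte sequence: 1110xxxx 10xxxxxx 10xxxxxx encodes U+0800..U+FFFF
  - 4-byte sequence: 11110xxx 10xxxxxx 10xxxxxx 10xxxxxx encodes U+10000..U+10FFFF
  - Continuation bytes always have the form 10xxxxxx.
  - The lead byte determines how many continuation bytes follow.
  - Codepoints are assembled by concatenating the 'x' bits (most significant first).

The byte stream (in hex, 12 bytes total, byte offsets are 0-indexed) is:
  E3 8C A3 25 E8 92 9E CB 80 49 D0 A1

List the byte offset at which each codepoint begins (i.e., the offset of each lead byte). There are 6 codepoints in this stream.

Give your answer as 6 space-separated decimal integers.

Answer: 0 3 4 7 9 10

Derivation:
Byte[0]=E3: 3-byte lead, need 2 cont bytes. acc=0x3
Byte[1]=8C: continuation. acc=(acc<<6)|0x0C=0xCC
Byte[2]=A3: continuation. acc=(acc<<6)|0x23=0x3323
Completed: cp=U+3323 (starts at byte 0)
Byte[3]=25: 1-byte ASCII. cp=U+0025
Byte[4]=E8: 3-byte lead, need 2 cont bytes. acc=0x8
Byte[5]=92: continuation. acc=(acc<<6)|0x12=0x212
Byte[6]=9E: continuation. acc=(acc<<6)|0x1E=0x849E
Completed: cp=U+849E (starts at byte 4)
Byte[7]=CB: 2-byte lead, need 1 cont bytes. acc=0xB
Byte[8]=80: continuation. acc=(acc<<6)|0x00=0x2C0
Completed: cp=U+02C0 (starts at byte 7)
Byte[9]=49: 1-byte ASCII. cp=U+0049
Byte[10]=D0: 2-byte lead, need 1 cont bytes. acc=0x10
Byte[11]=A1: continuation. acc=(acc<<6)|0x21=0x421
Completed: cp=U+0421 (starts at byte 10)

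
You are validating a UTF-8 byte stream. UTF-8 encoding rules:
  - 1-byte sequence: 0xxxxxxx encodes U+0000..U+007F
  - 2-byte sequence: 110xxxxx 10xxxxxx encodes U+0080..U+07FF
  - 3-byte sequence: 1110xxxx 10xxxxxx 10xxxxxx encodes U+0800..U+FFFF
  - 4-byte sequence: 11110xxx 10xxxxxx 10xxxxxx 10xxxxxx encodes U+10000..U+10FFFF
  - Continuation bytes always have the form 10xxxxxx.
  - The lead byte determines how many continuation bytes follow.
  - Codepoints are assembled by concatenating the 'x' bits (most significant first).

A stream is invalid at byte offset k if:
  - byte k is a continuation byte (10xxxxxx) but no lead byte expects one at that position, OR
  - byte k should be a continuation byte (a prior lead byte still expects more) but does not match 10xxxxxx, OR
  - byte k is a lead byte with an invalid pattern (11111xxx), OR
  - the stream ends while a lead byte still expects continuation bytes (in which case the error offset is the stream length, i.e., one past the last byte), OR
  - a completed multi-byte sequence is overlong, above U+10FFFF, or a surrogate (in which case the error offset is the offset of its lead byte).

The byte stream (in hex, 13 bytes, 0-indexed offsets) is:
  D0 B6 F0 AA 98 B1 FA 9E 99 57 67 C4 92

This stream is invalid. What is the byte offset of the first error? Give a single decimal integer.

Answer: 6

Derivation:
Byte[0]=D0: 2-byte lead, need 1 cont bytes. acc=0x10
Byte[1]=B6: continuation. acc=(acc<<6)|0x36=0x436
Completed: cp=U+0436 (starts at byte 0)
Byte[2]=F0: 4-byte lead, need 3 cont bytes. acc=0x0
Byte[3]=AA: continuation. acc=(acc<<6)|0x2A=0x2A
Byte[4]=98: continuation. acc=(acc<<6)|0x18=0xA98
Byte[5]=B1: continuation. acc=(acc<<6)|0x31=0x2A631
Completed: cp=U+2A631 (starts at byte 2)
Byte[6]=FA: INVALID lead byte (not 0xxx/110x/1110/11110)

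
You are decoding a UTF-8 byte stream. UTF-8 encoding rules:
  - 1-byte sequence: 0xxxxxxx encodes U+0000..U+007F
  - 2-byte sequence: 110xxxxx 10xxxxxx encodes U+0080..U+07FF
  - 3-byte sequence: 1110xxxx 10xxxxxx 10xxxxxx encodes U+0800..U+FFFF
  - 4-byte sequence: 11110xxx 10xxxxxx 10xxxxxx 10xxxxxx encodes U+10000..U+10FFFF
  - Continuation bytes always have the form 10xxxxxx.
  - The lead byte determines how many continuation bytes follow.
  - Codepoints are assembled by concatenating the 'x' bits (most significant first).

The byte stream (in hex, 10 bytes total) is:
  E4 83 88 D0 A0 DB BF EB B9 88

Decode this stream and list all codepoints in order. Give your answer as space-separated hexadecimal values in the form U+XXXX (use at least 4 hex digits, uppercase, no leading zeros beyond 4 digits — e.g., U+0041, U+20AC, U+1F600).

Byte[0]=E4: 3-byte lead, need 2 cont bytes. acc=0x4
Byte[1]=83: continuation. acc=(acc<<6)|0x03=0x103
Byte[2]=88: continuation. acc=(acc<<6)|0x08=0x40C8
Completed: cp=U+40C8 (starts at byte 0)
Byte[3]=D0: 2-byte lead, need 1 cont bytes. acc=0x10
Byte[4]=A0: continuation. acc=(acc<<6)|0x20=0x420
Completed: cp=U+0420 (starts at byte 3)
Byte[5]=DB: 2-byte lead, need 1 cont bytes. acc=0x1B
Byte[6]=BF: continuation. acc=(acc<<6)|0x3F=0x6FF
Completed: cp=U+06FF (starts at byte 5)
Byte[7]=EB: 3-byte lead, need 2 cont bytes. acc=0xB
Byte[8]=B9: continuation. acc=(acc<<6)|0x39=0x2F9
Byte[9]=88: continuation. acc=(acc<<6)|0x08=0xBE48
Completed: cp=U+BE48 (starts at byte 7)

Answer: U+40C8 U+0420 U+06FF U+BE48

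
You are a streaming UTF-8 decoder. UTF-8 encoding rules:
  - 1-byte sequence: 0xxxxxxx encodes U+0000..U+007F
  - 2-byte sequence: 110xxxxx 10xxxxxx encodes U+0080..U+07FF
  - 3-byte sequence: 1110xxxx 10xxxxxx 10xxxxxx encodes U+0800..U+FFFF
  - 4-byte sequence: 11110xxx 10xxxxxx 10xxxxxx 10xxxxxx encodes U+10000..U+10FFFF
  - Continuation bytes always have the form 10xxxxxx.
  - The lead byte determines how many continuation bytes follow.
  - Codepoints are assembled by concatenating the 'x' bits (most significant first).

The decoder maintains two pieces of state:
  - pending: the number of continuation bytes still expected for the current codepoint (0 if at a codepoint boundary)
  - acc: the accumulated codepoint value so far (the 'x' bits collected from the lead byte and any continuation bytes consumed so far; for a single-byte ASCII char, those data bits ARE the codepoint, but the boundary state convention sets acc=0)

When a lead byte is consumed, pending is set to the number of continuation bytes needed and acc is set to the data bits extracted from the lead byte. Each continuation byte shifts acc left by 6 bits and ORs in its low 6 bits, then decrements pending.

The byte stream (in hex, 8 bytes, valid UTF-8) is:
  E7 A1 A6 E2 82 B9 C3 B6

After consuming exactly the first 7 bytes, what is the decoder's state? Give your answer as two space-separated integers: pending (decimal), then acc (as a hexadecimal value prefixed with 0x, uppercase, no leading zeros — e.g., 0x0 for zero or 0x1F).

Answer: 1 0x3

Derivation:
Byte[0]=E7: 3-byte lead. pending=2, acc=0x7
Byte[1]=A1: continuation. acc=(acc<<6)|0x21=0x1E1, pending=1
Byte[2]=A6: continuation. acc=(acc<<6)|0x26=0x7866, pending=0
Byte[3]=E2: 3-byte lead. pending=2, acc=0x2
Byte[4]=82: continuation. acc=(acc<<6)|0x02=0x82, pending=1
Byte[5]=B9: continuation. acc=(acc<<6)|0x39=0x20B9, pending=0
Byte[6]=C3: 2-byte lead. pending=1, acc=0x3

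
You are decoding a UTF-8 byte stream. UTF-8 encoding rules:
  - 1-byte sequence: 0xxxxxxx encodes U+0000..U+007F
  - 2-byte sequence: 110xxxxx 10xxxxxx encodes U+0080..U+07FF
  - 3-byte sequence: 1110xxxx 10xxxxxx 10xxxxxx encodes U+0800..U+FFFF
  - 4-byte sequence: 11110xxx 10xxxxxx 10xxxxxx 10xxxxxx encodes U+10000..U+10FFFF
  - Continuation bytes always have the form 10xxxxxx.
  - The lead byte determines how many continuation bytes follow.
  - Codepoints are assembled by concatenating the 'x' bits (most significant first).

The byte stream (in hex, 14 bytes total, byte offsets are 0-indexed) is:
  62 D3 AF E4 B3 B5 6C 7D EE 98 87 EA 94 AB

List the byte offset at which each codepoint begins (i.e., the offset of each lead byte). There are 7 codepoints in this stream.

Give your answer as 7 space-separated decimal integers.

Answer: 0 1 3 6 7 8 11

Derivation:
Byte[0]=62: 1-byte ASCII. cp=U+0062
Byte[1]=D3: 2-byte lead, need 1 cont bytes. acc=0x13
Byte[2]=AF: continuation. acc=(acc<<6)|0x2F=0x4EF
Completed: cp=U+04EF (starts at byte 1)
Byte[3]=E4: 3-byte lead, need 2 cont bytes. acc=0x4
Byte[4]=B3: continuation. acc=(acc<<6)|0x33=0x133
Byte[5]=B5: continuation. acc=(acc<<6)|0x35=0x4CF5
Completed: cp=U+4CF5 (starts at byte 3)
Byte[6]=6C: 1-byte ASCII. cp=U+006C
Byte[7]=7D: 1-byte ASCII. cp=U+007D
Byte[8]=EE: 3-byte lead, need 2 cont bytes. acc=0xE
Byte[9]=98: continuation. acc=(acc<<6)|0x18=0x398
Byte[10]=87: continuation. acc=(acc<<6)|0x07=0xE607
Completed: cp=U+E607 (starts at byte 8)
Byte[11]=EA: 3-byte lead, need 2 cont bytes. acc=0xA
Byte[12]=94: continuation. acc=(acc<<6)|0x14=0x294
Byte[13]=AB: continuation. acc=(acc<<6)|0x2B=0xA52B
Completed: cp=U+A52B (starts at byte 11)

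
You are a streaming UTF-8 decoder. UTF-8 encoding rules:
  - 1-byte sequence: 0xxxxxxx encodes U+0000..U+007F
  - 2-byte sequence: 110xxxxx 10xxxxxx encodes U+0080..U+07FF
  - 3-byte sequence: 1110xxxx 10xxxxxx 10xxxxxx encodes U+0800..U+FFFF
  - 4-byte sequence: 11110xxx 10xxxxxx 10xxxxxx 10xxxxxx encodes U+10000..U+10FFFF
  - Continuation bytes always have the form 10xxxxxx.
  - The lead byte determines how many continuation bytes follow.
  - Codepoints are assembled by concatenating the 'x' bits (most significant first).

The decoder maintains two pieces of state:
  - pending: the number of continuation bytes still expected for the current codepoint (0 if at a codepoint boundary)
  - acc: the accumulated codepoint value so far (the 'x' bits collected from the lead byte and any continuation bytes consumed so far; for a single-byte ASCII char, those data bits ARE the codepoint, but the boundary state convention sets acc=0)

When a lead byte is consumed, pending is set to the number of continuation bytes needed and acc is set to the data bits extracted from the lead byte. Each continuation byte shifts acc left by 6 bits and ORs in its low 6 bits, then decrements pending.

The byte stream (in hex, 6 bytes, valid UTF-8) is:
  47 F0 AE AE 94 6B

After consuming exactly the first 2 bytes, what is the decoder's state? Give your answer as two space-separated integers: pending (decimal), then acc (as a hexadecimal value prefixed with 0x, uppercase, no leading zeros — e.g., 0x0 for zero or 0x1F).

Byte[0]=47: 1-byte. pending=0, acc=0x0
Byte[1]=F0: 4-byte lead. pending=3, acc=0x0

Answer: 3 0x0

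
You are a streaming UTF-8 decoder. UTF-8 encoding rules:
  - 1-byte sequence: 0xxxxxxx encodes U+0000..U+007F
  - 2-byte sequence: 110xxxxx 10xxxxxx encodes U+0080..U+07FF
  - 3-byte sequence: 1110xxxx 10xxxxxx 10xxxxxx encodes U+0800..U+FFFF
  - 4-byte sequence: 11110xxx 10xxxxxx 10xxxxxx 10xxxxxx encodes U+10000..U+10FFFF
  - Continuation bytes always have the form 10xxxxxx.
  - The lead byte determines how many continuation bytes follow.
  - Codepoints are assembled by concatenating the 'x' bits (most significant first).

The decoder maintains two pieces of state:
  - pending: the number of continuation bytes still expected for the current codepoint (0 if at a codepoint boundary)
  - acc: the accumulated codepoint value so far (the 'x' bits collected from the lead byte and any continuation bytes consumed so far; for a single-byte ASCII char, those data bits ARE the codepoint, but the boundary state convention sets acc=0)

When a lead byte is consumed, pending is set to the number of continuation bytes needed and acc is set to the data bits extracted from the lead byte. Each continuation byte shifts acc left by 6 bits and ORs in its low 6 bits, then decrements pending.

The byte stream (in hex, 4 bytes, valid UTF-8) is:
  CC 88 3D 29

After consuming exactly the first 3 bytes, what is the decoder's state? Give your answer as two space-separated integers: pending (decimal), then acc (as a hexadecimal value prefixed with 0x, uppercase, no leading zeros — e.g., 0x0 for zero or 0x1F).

Byte[0]=CC: 2-byte lead. pending=1, acc=0xC
Byte[1]=88: continuation. acc=(acc<<6)|0x08=0x308, pending=0
Byte[2]=3D: 1-byte. pending=0, acc=0x0

Answer: 0 0x0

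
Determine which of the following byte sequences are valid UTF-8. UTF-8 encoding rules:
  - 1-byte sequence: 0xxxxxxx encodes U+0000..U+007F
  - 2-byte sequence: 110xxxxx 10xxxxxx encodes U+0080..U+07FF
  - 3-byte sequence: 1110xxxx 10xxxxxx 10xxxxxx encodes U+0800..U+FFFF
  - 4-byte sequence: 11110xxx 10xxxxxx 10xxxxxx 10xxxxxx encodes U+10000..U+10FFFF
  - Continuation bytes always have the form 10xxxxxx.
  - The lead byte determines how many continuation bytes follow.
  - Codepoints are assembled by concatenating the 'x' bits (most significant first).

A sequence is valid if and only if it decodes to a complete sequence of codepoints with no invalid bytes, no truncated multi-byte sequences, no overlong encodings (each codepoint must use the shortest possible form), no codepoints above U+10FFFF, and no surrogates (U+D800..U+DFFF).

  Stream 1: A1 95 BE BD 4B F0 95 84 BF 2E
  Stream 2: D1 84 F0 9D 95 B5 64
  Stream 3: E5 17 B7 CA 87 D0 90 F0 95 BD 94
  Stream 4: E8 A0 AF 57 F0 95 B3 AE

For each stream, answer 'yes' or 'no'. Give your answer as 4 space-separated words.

Answer: no yes no yes

Derivation:
Stream 1: error at byte offset 0. INVALID
Stream 2: decodes cleanly. VALID
Stream 3: error at byte offset 1. INVALID
Stream 4: decodes cleanly. VALID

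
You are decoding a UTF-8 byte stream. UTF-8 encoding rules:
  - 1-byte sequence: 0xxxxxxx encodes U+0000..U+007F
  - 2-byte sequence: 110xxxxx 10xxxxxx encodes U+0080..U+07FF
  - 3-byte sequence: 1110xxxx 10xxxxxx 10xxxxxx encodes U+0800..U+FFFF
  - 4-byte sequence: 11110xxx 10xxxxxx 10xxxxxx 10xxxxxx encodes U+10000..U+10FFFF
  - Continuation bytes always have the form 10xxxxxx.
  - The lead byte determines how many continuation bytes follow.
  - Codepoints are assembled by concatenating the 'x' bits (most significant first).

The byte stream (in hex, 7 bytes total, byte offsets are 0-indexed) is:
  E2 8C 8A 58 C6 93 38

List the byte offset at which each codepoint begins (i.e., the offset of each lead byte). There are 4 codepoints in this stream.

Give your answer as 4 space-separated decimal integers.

Byte[0]=E2: 3-byte lead, need 2 cont bytes. acc=0x2
Byte[1]=8C: continuation. acc=(acc<<6)|0x0C=0x8C
Byte[2]=8A: continuation. acc=(acc<<6)|0x0A=0x230A
Completed: cp=U+230A (starts at byte 0)
Byte[3]=58: 1-byte ASCII. cp=U+0058
Byte[4]=C6: 2-byte lead, need 1 cont bytes. acc=0x6
Byte[5]=93: continuation. acc=(acc<<6)|0x13=0x193
Completed: cp=U+0193 (starts at byte 4)
Byte[6]=38: 1-byte ASCII. cp=U+0038

Answer: 0 3 4 6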